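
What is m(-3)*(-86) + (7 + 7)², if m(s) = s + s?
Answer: 712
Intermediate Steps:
m(s) = 2*s
m(-3)*(-86) + (7 + 7)² = (2*(-3))*(-86) + (7 + 7)² = -6*(-86) + 14² = 516 + 196 = 712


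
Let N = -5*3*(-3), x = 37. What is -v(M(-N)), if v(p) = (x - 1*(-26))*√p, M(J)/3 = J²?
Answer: -2835*√3 ≈ -4910.4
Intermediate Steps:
N = 45 (N = -15*(-3) = 45)
M(J) = 3*J²
v(p) = 63*√p (v(p) = (37 - 1*(-26))*√p = (37 + 26)*√p = 63*√p)
-v(M(-N)) = -63*√(3*(-1*45)²) = -63*√(3*(-45)²) = -63*√(3*2025) = -63*√6075 = -63*45*√3 = -2835*√3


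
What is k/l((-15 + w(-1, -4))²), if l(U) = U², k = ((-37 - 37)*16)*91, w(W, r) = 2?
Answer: -8288/2197 ≈ -3.7724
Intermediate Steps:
k = -107744 (k = -74*16*91 = -1184*91 = -107744)
k/l((-15 + w(-1, -4))²) = -107744/(-15 + 2)⁴ = -107744/(((-13)²)²) = -107744/(169²) = -107744/28561 = -107744*1/28561 = -8288/2197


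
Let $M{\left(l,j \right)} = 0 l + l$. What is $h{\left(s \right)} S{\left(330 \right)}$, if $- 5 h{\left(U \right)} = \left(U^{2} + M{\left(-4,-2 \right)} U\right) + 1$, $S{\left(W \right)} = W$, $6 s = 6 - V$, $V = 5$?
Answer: $- \frac{143}{6} \approx -23.833$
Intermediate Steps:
$s = \frac{1}{6}$ ($s = \frac{6 - 5}{6} = \frac{1}{6} \cdot 1 = \frac{1}{6} \approx 0.16667$)
$M{\left(l,j \right)} = l$ ($M{\left(l,j \right)} = 0 + l = l$)
$h{\left(U \right)} = - \frac{1}{5} - \frac{U^{2}}{5} + \frac{4 U}{5}$ ($h{\left(U \right)} = - \frac{\left(U^{2} - 4 U\right) + 1}{5} = - \frac{1 + U^{2} - 4 U}{5} = - \frac{1}{5} - \frac{U^{2}}{5} + \frac{4 U}{5}$)
$h{\left(s \right)} S{\left(330 \right)} = \left(- \frac{1}{5} - \frac{1}{5 \cdot 36} + \frac{4}{5} \cdot \frac{1}{6}\right) 330 = \left(- \frac{1}{5} - \frac{1}{180} + \frac{2}{15}\right) 330 = \left(- \frac{13}{180}\right) 330 = - \frac{143}{6}$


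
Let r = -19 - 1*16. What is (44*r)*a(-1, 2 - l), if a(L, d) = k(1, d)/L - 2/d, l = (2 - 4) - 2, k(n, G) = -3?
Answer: -12320/3 ≈ -4106.7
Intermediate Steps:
r = -35 (r = -19 - 16 = -35)
l = -4 (l = -2 - 2 = -4)
a(L, d) = -3/L - 2/d
(44*r)*a(-1, 2 - l) = (44*(-35))*(-3/(-1) - 2/(2 - 1*(-4))) = -1540*(-3*(-1) - 2/(2 + 4)) = -1540*(3 - 2/6) = -1540*(3 - 2*⅙) = -1540*(3 - ⅓) = -1540*8/3 = -12320/3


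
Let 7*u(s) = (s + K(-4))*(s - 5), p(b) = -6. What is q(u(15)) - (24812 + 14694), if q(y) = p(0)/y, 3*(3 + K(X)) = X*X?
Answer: -10271623/260 ≈ -39506.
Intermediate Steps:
K(X) = -3 + X²/3 (K(X) = -3 + (X*X)/3 = -3 + X²/3)
u(s) = (-5 + s)*(7/3 + s)/7 (u(s) = ((s + (-3 + (⅓)*(-4)²))*(s - 5))/7 = ((s + (-3 + (⅓)*16))*(-5 + s))/7 = ((s + (-3 + 16/3))*(-5 + s))/7 = ((s + 7/3)*(-5 + s))/7 = ((7/3 + s)*(-5 + s))/7 = ((-5 + s)*(7/3 + s))/7 = (-5 + s)*(7/3 + s)/7)
q(y) = -6/y
q(u(15)) - (24812 + 14694) = -6/(-5/3 - 8/21*15 + (⅐)*15²) - (24812 + 14694) = -6/(-5/3 - 40/7 + (⅐)*225) - 1*39506 = -6/(-5/3 - 40/7 + 225/7) - 39506 = -6/520/21 - 39506 = -6*21/520 - 39506 = -63/260 - 39506 = -10271623/260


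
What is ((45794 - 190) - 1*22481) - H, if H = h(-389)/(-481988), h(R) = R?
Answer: 11145008135/481988 ≈ 23123.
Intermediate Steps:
H = 389/481988 (H = -389/(-481988) = -389*(-1/481988) = 389/481988 ≈ 0.00080707)
((45794 - 190) - 1*22481) - H = ((45794 - 190) - 1*22481) - 1*389/481988 = (45604 - 22481) - 389/481988 = 23123 - 389/481988 = 11145008135/481988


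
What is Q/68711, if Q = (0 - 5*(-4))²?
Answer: 400/68711 ≈ 0.0058215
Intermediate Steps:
Q = 400 (Q = (0 + 20)² = 20² = 400)
Q/68711 = 400/68711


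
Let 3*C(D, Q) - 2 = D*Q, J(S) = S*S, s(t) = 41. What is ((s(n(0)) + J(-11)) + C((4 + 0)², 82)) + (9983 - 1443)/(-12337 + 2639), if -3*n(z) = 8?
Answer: 2905130/4849 ≈ 599.12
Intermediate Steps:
n(z) = -8/3 (n(z) = -⅓*8 = -8/3)
J(S) = S²
C(D, Q) = ⅔ + D*Q/3 (C(D, Q) = ⅔ + (D*Q)/3 = ⅔ + D*Q/3)
((s(n(0)) + J(-11)) + C((4 + 0)², 82)) + (9983 - 1443)/(-12337 + 2639) = ((41 + (-11)²) + (⅔ + (⅓)*(4 + 0)²*82)) + (9983 - 1443)/(-12337 + 2639) = ((41 + 121) + (⅔ + (⅓)*4²*82)) + 8540/(-9698) = (162 + (⅔ + (⅓)*16*82)) + 8540*(-1/9698) = (162 + (⅔ + 1312/3)) - 4270/4849 = (162 + 438) - 4270/4849 = 600 - 4270/4849 = 2905130/4849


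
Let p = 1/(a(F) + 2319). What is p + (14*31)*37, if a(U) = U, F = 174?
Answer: 40032595/2493 ≈ 16058.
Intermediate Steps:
p = 1/2493 (p = 1/(174 + 2319) = 1/2493 ≈ 0.00040112)
p + (14*31)*37 = 1/2493 + (14*31)*37 = 1/2493 + 434*37 = 1/2493 + 16058 = 40032595/2493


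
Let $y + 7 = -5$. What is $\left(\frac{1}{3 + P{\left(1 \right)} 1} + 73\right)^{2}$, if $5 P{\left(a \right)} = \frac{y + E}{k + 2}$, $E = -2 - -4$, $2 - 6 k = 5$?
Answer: $\frac{135424}{25} \approx 5417.0$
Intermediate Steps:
$k = - \frac{1}{2}$ ($k = \frac{1}{3} - \frac{5}{6} = - \frac{1}{2} \approx -0.5$)
$y = -12$ ($y = -7 - 5 = -12$)
$E = 2$ ($E = -2 + 4 = 2$)
$P{\left(a \right)} = - \frac{4}{3}$ ($P{\left(a \right)} = \frac{\left(-12 + 2\right) \frac{1}{- \frac{1}{2} + 2}}{5} = \frac{\left(-10\right) \frac{1}{\frac{3}{2}}}{5} = \frac{\left(-10\right) \frac{2}{3}}{5} = \frac{1}{5} \left(- \frac{20}{3}\right) = - \frac{4}{3}$)
$\left(\frac{1}{3 + P{\left(1 \right)} 1} + 73\right)^{2} = \left(\frac{1}{3 - \frac{4}{3}} + 73\right)^{2} = \left(\frac{1}{\frac{5}{3}} + 73\right)^{2} = \left(\frac{3}{5} + 73\right)^{2} = \left(\frac{368}{5}\right)^{2} = \frac{135424}{25}$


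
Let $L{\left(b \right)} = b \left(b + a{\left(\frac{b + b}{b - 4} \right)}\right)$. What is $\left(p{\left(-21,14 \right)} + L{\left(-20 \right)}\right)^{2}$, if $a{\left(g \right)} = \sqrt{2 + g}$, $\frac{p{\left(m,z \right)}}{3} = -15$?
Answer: $\frac{382475}{3} - \frac{14200 \sqrt{33}}{3} \approx 1.003 \cdot 10^{5}$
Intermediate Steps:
$p{\left(m,z \right)} = -45$ ($p{\left(m,z \right)} = 3 \left(-15\right) = -45$)
$L{\left(b \right)} = b \left(b + \sqrt{2 + \frac{2 b}{-4 + b}}\right)$ ($L{\left(b \right)} = b \left(b + \sqrt{2 + \frac{b + b}{b - 4}}\right) = b \left(b + \sqrt{2 + \frac{2 b}{-4 + b}}\right)$)
$\left(p{\left(-21,14 \right)} + L{\left(-20 \right)}\right)^{2} = \left(-45 - 20 \left(-20 + 2 \sqrt{\frac{-2 - 20}{-4 - 20}}\right)\right)^{2} = \left(-45 - 20 \left(-20 + 2 \sqrt{\frac{1}{-24} \left(-22\right)}\right)\right)^{2} = \left(-45 - 20 \left(-20 + 2 \sqrt{\left(- \frac{1}{24}\right) \left(-22\right)}\right)\right)^{2} = \left(-45 - 20 \left(-20 + 2 \sqrt{\frac{11}{12}}\right)\right)^{2} = \left(-45 - 20 \left(-20 + 2 \frac{\sqrt{33}}{6}\right)\right)^{2} = \left(-45 - 20 \left(-20 + \frac{\sqrt{33}}{3}\right)\right)^{2} = \left(-45 + \left(400 - \frac{20 \sqrt{33}}{3}\right)\right)^{2} = \left(355 - \frac{20 \sqrt{33}}{3}\right)^{2}$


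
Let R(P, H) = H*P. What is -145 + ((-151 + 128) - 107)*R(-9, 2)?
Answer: 2195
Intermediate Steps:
-145 + ((-151 + 128) - 107)*R(-9, 2) = -145 + ((-151 + 128) - 107)*(2*(-9)) = -145 + (-23 - 107)*(-18) = -145 - 130*(-18) = -145 + 2340 = 2195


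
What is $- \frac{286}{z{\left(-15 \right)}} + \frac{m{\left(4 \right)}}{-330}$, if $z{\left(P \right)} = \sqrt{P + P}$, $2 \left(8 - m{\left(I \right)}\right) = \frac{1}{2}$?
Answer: $- \frac{31}{1320} + \frac{143 i \sqrt{30}}{15} \approx -0.023485 + 52.216 i$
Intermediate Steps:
$m{\left(I \right)} = \frac{31}{4}$ ($m{\left(I \right)} = 8 - \frac{1}{2 \cdot 2} = 8 - \frac{1}{4} = \frac{31}{4}$)
$z{\left(P \right)} = \sqrt{2} \sqrt{P}$ ($z{\left(P \right)} = \sqrt{2 P} = \sqrt{2} \sqrt{P}$)
$- \frac{286}{z{\left(-15 \right)}} + \frac{m{\left(4 \right)}}{-330} = - \frac{286}{\sqrt{2} \sqrt{-15}} + \frac{31}{4 \left(-330\right)} = - \frac{286}{\sqrt{2} i \sqrt{15}} + \frac{31}{4} \left(- \frac{1}{330}\right) = - \frac{286}{i \sqrt{30}} - \frac{31}{1320} = - 286 \left(- \frac{i \sqrt{30}}{30}\right) - \frac{31}{1320} = \frac{143 i \sqrt{30}}{15} - \frac{31}{1320} = - \frac{31}{1320} + \frac{143 i \sqrt{30}}{15}$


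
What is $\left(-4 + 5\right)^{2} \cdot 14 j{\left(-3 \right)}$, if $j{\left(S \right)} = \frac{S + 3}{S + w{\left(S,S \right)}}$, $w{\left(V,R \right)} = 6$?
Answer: $0$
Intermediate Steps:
$j{\left(S \right)} = \frac{3 + S}{6 + S}$ ($j{\left(S \right)} = \frac{S + 3}{S + 6} = \frac{3 + S}{6 + S}$)
$\left(-4 + 5\right)^{2} \cdot 14 j{\left(-3 \right)} = \left(-4 + 5\right)^{2} \cdot 14 \frac{3 - 3}{6 - 3} = 1^{2} \cdot 14 \cdot \frac{1}{3} \cdot 0 = 1 \cdot 14 \cdot \frac{1}{3} \cdot 0 = 14 \cdot 0 = 0$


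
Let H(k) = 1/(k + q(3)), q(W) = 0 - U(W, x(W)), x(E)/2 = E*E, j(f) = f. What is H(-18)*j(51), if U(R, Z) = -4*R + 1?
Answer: -51/7 ≈ -7.2857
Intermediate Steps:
x(E) = 2*E**2 (x(E) = 2*(E*E) = 2*E**2)
U(R, Z) = 1 - 4*R
q(W) = -1 + 4*W (q(W) = 0 - (1 - 4*W) = 0 + (-1 + 4*W) = -1 + 4*W)
H(k) = 1/(11 + k) (H(k) = 1/(k + (-1 + 4*3)) = 1/(k + (-1 + 12)) = 1/(k + 11) = 1/(11 + k))
H(-18)*j(51) = 51/(11 - 18) = 51/(-7) = -1/7*51 = -51/7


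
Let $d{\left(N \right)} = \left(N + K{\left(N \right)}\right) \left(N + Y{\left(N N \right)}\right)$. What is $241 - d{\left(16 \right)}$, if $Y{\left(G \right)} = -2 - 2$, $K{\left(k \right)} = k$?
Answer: $-143$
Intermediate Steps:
$Y{\left(G \right)} = -4$ ($Y{\left(G \right)} = -2 - 2 = -4$)
$d{\left(N \right)} = 2 N \left(-4 + N\right)$ ($d{\left(N \right)} = \left(N + N\right) \left(N - 4\right) = 2 N \left(-4 + N\right)$)
$241 - d{\left(16 \right)} = 241 - 2 \cdot 16 \left(-4 + 16\right) = 241 - 2 \cdot 16 \cdot 12 = 241 - 384 = -143$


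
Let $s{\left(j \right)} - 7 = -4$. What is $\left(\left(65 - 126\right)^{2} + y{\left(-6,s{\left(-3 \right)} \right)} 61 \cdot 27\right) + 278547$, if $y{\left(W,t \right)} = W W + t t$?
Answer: $356383$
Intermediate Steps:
$s{\left(j \right)} = 3$ ($s{\left(j \right)} = 7 - 4 = 3$)
$y{\left(W,t \right)} = W^{2} + t^{2}$
$\left(\left(65 - 126\right)^{2} + y{\left(-6,s{\left(-3 \right)} \right)} 61 \cdot 27\right) + 278547 = \left(\left(65 - 126\right)^{2} + \left(\left(-6\right)^{2} + 3^{2}\right) 61 \cdot 27\right) + 278547 = \left(\left(-61\right)^{2} + \left(36 + 9\right) 61 \cdot 27\right) + 278547 = \left(3721 + 45 \cdot 61 \cdot 27\right) + 278547 = \left(3721 + 2745 \cdot 27\right) + 278547 = \left(3721 + 74115\right) + 278547 = 77836 + 278547 = 356383$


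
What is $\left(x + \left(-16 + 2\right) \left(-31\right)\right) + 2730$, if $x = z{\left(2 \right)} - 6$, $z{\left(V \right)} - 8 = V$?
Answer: $3168$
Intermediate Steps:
$z{\left(V \right)} = 8 + V$
$x = 4$ ($x = \left(8 + 2\right) - 6 = 10 - 6 = 4$)
$\left(x + \left(-16 + 2\right) \left(-31\right)\right) + 2730 = \left(4 + \left(-16 + 2\right) \left(-31\right)\right) + 2730 = \left(4 - -434\right) + 2730 = \left(4 + 434\right) + 2730 = 438 + 2730 = 3168$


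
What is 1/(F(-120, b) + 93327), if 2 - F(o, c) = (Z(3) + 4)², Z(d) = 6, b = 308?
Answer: 1/93229 ≈ 1.0726e-5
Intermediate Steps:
F(o, c) = -98 (F(o, c) = 2 - (6 + 4)² = 2 - 1*10² = 2 - 1*100 = 2 - 100 = -98)
1/(F(-120, b) + 93327) = 1/(-98 + 93327) = 1/93229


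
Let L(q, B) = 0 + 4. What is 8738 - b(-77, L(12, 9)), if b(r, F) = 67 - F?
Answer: 8675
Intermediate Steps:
L(q, B) = 4
8738 - b(-77, L(12, 9)) = 8738 - (67 - 1*4) = 8738 - (67 - 4) = 8738 - 1*63 = 8738 - 63 = 8675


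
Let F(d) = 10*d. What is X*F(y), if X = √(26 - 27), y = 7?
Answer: 70*I ≈ 70.0*I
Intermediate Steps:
X = I (X = √(-1) = I ≈ 1.0*I)
X*F(y) = I*(10*7) = I*70 = 70*I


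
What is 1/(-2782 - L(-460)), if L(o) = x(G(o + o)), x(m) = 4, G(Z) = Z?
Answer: -1/2786 ≈ -0.00035894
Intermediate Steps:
L(o) = 4
1/(-2782 - L(-460)) = 1/(-2782 - 1*4) = 1/(-2782 - 4) = 1/(-2786) = -1/2786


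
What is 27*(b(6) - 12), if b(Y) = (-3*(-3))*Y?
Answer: 1134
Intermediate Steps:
b(Y) = 9*Y
27*(b(6) - 12) = 27*(9*6 - 12) = 27*(54 - 12) = 27*42 = 1134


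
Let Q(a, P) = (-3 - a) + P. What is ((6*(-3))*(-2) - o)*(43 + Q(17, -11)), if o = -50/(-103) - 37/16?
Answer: 187017/412 ≈ 453.92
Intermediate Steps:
Q(a, P) = -3 + P - a
o = -3011/1648 (o = -50*(-1/103) - 37*1/16 = 50/103 - 37/16 = -3011/1648 ≈ -1.8271)
((6*(-3))*(-2) - o)*(43 + Q(17, -11)) = ((6*(-3))*(-2) - 1*(-3011/1648))*(43 + (-3 - 11 - 1*17)) = (-18*(-2) + 3011/1648)*(43 + (-3 - 11 - 17)) = (36 + 3011/1648)*(43 - 31) = (62339/1648)*12 = 187017/412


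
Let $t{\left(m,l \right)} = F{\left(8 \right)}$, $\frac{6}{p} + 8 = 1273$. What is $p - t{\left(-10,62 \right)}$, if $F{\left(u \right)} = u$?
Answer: $- \frac{10114}{1265} \approx -7.9953$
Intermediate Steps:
$p = \frac{6}{1265}$ ($p = \frac{6}{-8 + 1273} = \frac{6}{1265} \approx 0.0047431$)
$t{\left(m,l \right)} = 8$
$p - t{\left(-10,62 \right)} = \frac{6}{1265} - 8 = - \frac{10114}{1265}$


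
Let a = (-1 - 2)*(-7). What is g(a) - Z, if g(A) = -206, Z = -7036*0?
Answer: -206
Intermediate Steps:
Z = 0
a = 21 (a = -3*(-7) = 21)
g(a) - Z = -206 - 1*0 = -206 + 0 = -206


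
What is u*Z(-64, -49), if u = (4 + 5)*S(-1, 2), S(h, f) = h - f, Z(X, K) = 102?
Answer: -2754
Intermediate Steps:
u = -27 (u = (4 + 5)*(-1 - 1*2) = 9*(-1 - 2) = 9*(-3) = -27)
u*Z(-64, -49) = -27*102 = -2754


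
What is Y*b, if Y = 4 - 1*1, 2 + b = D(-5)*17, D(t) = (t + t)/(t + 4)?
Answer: 504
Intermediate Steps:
D(t) = 2*t/(4 + t) (D(t) = (2*t)/(4 + t) = 2*t/(4 + t))
b = 168 (b = -2 + (2*(-5)/(4 - 5))*17 = -2 + (2*(-5)/(-1))*17 = -2 + (2*(-5)*(-1))*17 = -2 + 10*17 = -2 + 170 = 168)
Y = 3 (Y = 4 - 1 = 3)
Y*b = 3*168 = 504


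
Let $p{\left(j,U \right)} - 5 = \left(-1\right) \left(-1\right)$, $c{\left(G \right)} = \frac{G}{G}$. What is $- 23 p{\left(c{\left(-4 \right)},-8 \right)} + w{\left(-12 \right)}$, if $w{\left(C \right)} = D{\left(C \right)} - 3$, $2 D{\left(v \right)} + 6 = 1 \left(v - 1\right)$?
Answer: $- \frac{301}{2} \approx -150.5$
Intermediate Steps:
$D{\left(v \right)} = - \frac{7}{2} + \frac{v}{2}$ ($D{\left(v \right)} = -3 + \frac{1 \left(v - 1\right)}{2} = -3 + \frac{1 \left(-1 + v\right)}{2} = -3 + \frac{-1 + v}{2} = -3 + \left(- \frac{1}{2} + \frac{v}{2}\right) = - \frac{7}{2} + \frac{v}{2}$)
$c{\left(G \right)} = 1$
$p{\left(j,U \right)} = 6$ ($p{\left(j,U \right)} = 5 - -1 = 5 + 1 = 6$)
$w{\left(C \right)} = - \frac{13}{2} + \frac{C}{2}$ ($w{\left(C \right)} = \left(- \frac{7}{2} + \frac{C}{2}\right) - 3 = - \frac{13}{2} + \frac{C}{2}$)
$- 23 p{\left(c{\left(-4 \right)},-8 \right)} + w{\left(-12 \right)} = \left(-23\right) 6 + \left(- \frac{13}{2} + \frac{1}{2} \left(-12\right)\right) = -138 - \frac{25}{2} = - \frac{301}{2}$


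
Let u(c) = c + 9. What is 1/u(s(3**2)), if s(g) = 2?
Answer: 1/11 ≈ 0.090909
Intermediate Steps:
u(c) = 9 + c
1/u(s(3**2)) = 1/(9 + 2) = 1/11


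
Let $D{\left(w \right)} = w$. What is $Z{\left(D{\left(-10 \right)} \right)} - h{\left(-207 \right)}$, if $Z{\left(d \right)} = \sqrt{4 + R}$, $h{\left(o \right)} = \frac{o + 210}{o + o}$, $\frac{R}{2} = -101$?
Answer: $\frac{1}{138} + 3 i \sqrt{22} \approx 0.0072464 + 14.071 i$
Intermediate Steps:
$R = -202$ ($R = 2 \left(-101\right) = -202$)
$h{\left(o \right)} = \frac{210 + o}{2 o}$
$Z{\left(d \right)} = 3 i \sqrt{22}$ ($Z{\left(d \right)} = \sqrt{4 - 202} = \sqrt{-198} = 3 i \sqrt{22}$)
$Z{\left(D{\left(-10 \right)} \right)} - h{\left(-207 \right)} = 3 i \sqrt{22} - \frac{210 - 207}{2 \left(-207\right)} = 3 i \sqrt{22} - \frac{1}{2} \left(- \frac{1}{207}\right) 3 = 3 i \sqrt{22} - - \frac{1}{138} = 3 i \sqrt{22} + \frac{1}{138} = \frac{1}{138} + 3 i \sqrt{22}$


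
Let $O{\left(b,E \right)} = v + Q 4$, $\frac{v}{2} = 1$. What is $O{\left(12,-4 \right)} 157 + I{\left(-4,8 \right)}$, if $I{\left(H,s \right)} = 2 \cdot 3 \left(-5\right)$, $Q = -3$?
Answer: $-1600$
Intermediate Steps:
$v = 2$ ($v = 2 \cdot 1 = 2$)
$I{\left(H,s \right)} = -30$ ($I{\left(H,s \right)} = 6 \left(-5\right) = -30$)
$O{\left(b,E \right)} = -10$ ($O{\left(b,E \right)} = 2 - 12 = -10$)
$O{\left(12,-4 \right)} 157 + I{\left(-4,8 \right)} = \left(-10\right) 157 - 30 = -1570 - 30 = -1600$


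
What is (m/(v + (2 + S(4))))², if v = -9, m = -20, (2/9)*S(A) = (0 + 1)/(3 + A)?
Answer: 78400/7921 ≈ 9.8977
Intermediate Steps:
S(A) = 9/(2*(3 + A)) (S(A) = 9*((0 + 1)/(3 + A))/2 = 9*(1/(3 + A))/2 = 9/(2*(3 + A)))
(m/(v + (2 + S(4))))² = (-20/(-9 + (2 + 9/(2*(3 + 4)))))² = (-20/(-9 + (2 + (9/2)/7)))² = (-20/(-9 + (2 + (9/2)*(⅐))))² = (-20/(-9 + (2 + 9/14)))² = (-20/(-9 + 37/14))² = (-20/(-89/14))² = (-14/89*(-20))² = (280/89)² = 78400/7921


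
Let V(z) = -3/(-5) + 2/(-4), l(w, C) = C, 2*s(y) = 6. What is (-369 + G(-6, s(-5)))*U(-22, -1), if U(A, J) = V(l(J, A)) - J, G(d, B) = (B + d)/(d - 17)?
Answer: -46662/115 ≈ -405.76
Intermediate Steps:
s(y) = 3 (s(y) = (1/2)*6 = 3)
V(z) = 1/10 (V(z) = -3*(-1/5) + 2*(-1/4) = 3/5 - 1/2 = 1/10)
G(d, B) = (B + d)/(-17 + d)
U(A, J) = 1/10 - J
(-369 + G(-6, s(-5)))*U(-22, -1) = (-369 + (3 - 6)/(-17 - 6))*(1/10 - 1*(-1)) = (-369 - 3/(-23))*(1/10 + 1) = (-369 - 1/23*(-3))*(11/10) = (-369 + 3/23)*(11/10) = -8484/23*11/10 = -46662/115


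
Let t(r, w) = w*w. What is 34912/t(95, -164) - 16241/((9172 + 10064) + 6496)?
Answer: 28846103/43255492 ≈ 0.66688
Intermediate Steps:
t(r, w) = w**2
34912/t(95, -164) - 16241/((9172 + 10064) + 6496) = 34912/((-164)**2) - 16241/((9172 + 10064) + 6496) = 34912/26896 - 16241/(19236 + 6496) = 34912*(1/26896) - 16241/25732 = 2182/1681 - 16241*1/25732 = 2182/1681 - 16241/25732 = 28846103/43255492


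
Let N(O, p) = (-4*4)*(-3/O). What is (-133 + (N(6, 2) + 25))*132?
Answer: -13200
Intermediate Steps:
N(O, p) = 48/O (N(O, p) = -(-48)/O = 48/O)
(-133 + (N(6, 2) + 25))*132 = (-133 + (48/6 + 25))*132 = (-133 + (48*(⅙) + 25))*132 = (-133 + (8 + 25))*132 = (-133 + 33)*132 = -100*132 = -13200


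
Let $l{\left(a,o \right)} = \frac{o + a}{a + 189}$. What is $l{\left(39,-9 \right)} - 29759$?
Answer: $- \frac{1130837}{38} \approx -29759.0$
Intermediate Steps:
$l{\left(a,o \right)} = \frac{a + o}{189 + a}$
$l{\left(39,-9 \right)} - 29759 = \frac{39 - 9}{189 + 39} - 29759 = \frac{1}{228} \cdot 30 - 29759 = \frac{5}{38} - 29759 = - \frac{1130837}{38}$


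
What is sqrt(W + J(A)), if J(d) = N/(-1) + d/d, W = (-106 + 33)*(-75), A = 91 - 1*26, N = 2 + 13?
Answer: sqrt(5461) ≈ 73.899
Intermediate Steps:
N = 15
A = 65 (A = 91 - 26 = 65)
W = 5475 (W = -73*(-75) = 5475)
J(d) = -14 (J(d) = 15/(-1) + d/d = 15*(-1) + 1 = -15 + 1 = -14)
sqrt(W + J(A)) = sqrt(5475 - 14) = sqrt(5461)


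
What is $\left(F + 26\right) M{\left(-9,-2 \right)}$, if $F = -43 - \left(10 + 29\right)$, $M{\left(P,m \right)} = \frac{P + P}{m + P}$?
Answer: $- \frac{1008}{11} \approx -91.636$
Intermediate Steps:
$M{\left(P,m \right)} = \frac{2 P}{P + m}$
$F = -82$ ($F = -43 - 39 = -82$)
$\left(F + 26\right) M{\left(-9,-2 \right)} = \left(-82 + 26\right) 2 \left(-9\right) \frac{1}{-9 - 2} = - 56 \cdot 2 \left(-9\right) \frac{1}{-11} = - 56 \cdot 2 \left(-9\right) \left(- \frac{1}{11}\right) = \left(-56\right) \frac{18}{11} = - \frac{1008}{11}$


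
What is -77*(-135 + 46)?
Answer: 6853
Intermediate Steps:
-77*(-135 + 46) = -77*(-89) = 6853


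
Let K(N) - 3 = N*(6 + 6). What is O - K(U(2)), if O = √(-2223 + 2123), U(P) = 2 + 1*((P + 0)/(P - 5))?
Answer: -19 + 10*I ≈ -19.0 + 10.0*I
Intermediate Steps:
U(P) = 2 + P/(-5 + P) (U(P) = 2 + 1*(P/(-5 + P)) = 2 + P/(-5 + P))
K(N) = 3 + 12*N (K(N) = 3 + N*(6 + 6) = 3 + N*12 = 3 + 12*N)
O = 10*I (O = √(-100) = 10*I ≈ 10.0*I)
O - K(U(2)) = 10*I - (3 + 12*((-10 + 3*2)/(-5 + 2))) = 10*I - (3 + 12*((-10 + 6)/(-3))) = 10*I - (3 + 12*(-⅓*(-4))) = 10*I - (3 + 12*(4/3)) = 10*I - (3 + 16) = 10*I - 1*19 = 10*I - 19 = -19 + 10*I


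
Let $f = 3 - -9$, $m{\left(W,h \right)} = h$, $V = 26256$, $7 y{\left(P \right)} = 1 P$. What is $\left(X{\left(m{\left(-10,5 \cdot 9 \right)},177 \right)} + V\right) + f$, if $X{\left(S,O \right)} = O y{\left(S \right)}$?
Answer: $\frac{191841}{7} \approx 27406.0$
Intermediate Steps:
$y{\left(P \right)} = \frac{P}{7}$ ($y{\left(P \right)} = \frac{1 P}{7} = \frac{P}{7}$)
$X{\left(S,O \right)} = \frac{O S}{7}$ ($X{\left(S,O \right)} = O \frac{S}{7} = \frac{O S}{7}$)
$f = 12$ ($f = 3 + 9 = 12$)
$\left(X{\left(m{\left(-10,5 \cdot 9 \right)},177 \right)} + V\right) + f = \left(\frac{1}{7} \cdot 177 \cdot 5 \cdot 9 + 26256\right) + 12 = \left(\frac{1}{7} \cdot 177 \cdot 45 + 26256\right) + 12 = \left(\frac{7965}{7} + 26256\right) + 12 = \frac{191757}{7} + 12 = \frac{191841}{7}$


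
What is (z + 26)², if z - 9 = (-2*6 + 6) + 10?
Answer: 1521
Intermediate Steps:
z = 13 (z = 9 + ((-2*6 + 6) + 10) = 9 + ((-12 + 6) + 10) = 9 + (-6 + 10) = 9 + 4 = 13)
(z + 26)² = (13 + 26)² = 39² = 1521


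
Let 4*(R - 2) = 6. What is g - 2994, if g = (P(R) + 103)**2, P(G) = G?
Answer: 33393/4 ≈ 8348.3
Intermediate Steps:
R = 7/2 (R = 2 + (1/4)*6 = 2 + 3/2 = 7/2 ≈ 3.5000)
g = 45369/4 (g = (7/2 + 103)**2 = (213/2)**2 = 45369/4 ≈ 11342.)
g - 2994 = 45369/4 - 2994 = 33393/4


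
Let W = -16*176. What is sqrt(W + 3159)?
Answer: 7*sqrt(7) ≈ 18.520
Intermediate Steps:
W = -2816
sqrt(W + 3159) = sqrt(-2816 + 3159) = sqrt(343) = 7*sqrt(7)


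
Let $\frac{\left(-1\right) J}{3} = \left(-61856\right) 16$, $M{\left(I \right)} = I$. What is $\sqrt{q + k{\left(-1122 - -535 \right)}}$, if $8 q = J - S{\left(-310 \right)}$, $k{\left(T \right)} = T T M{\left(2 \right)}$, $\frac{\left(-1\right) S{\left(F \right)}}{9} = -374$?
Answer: $\frac{\sqrt{4239413}}{2} \approx 1029.5$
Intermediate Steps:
$S{\left(F \right)} = 3366$ ($S{\left(F \right)} = \left(-9\right) \left(-374\right) = 3366$)
$J = 2969088$ ($J = - 3 \left(\left(-61856\right) 16\right) = \left(-3\right) \left(-989696\right) = 2969088$)
$k{\left(T \right)} = 2 T^{2}$ ($k{\left(T \right)} = T T 2 = T^{2} \cdot 2 = 2 T^{2}$)
$q = \frac{1482861}{4}$ ($q = \frac{2969088 - 3366}{8} = \frac{1}{8} \cdot 2965722 = \frac{1482861}{4} \approx 3.7072 \cdot 10^{5}$)
$\sqrt{q + k{\left(-1122 - -535 \right)}} = \sqrt{\frac{1482861}{4} + 2 \left(-1122 - -535\right)^{2}} = \sqrt{\frac{1482861}{4} + 2 \left(-1122 + 535\right)^{2}} = \sqrt{\frac{1482861}{4} + 2 \left(-587\right)^{2}} = \sqrt{\frac{1482861}{4} + 2 \cdot 344569} = \sqrt{\frac{1482861}{4} + 689138} = \sqrt{\frac{4239413}{4}} = \frac{\sqrt{4239413}}{2}$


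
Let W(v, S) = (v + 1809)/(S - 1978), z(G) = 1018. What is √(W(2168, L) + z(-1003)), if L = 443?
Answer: √2392532355/1535 ≈ 31.865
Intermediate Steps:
W(v, S) = (1809 + v)/(-1978 + S)
√(W(2168, L) + z(-1003)) = √((1809 + 2168)/(-1978 + 443) + 1018) = √(3977/(-1535) + 1018) = √(-1/1535*3977 + 1018) = √(-3977/1535 + 1018) = √(1558653/1535) = √2392532355/1535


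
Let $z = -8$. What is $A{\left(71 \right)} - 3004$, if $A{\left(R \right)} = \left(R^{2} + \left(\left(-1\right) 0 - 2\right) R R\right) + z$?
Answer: $-8053$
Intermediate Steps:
$A{\left(R \right)} = -8 - R^{2}$ ($A{\left(R \right)} = \left(R^{2} + \left(\left(-1\right) 0 - 2\right) R R\right) - 8 = \left(R^{2} + \left(0 - 2\right) R R\right) - 8 = \left(R^{2} + - 2 R R\right) - 8 = \left(R^{2} - 2 R^{2}\right) - 8 = - R^{2} - 8 = -8 - R^{2}$)
$A{\left(71 \right)} - 3004 = \left(-8 - 71^{2}\right) - 3004 = \left(-8 - 5041\right) - 3004 = -5049 - 3004 = -8053$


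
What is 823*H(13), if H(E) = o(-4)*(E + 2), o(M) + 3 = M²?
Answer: 160485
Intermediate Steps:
o(M) = -3 + M²
H(E) = 26 + 13*E (H(E) = (-3 + (-4)²)*(E + 2) = (-3 + 16)*(2 + E) = 13*(2 + E) = 26 + 13*E)
823*H(13) = 823*(26 + 13*13) = 823*(26 + 169) = 823*195 = 160485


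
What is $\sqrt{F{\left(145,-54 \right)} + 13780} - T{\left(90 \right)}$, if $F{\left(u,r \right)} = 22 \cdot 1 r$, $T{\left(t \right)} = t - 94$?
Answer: $4 + 4 \sqrt{787} \approx 116.21$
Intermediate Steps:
$T{\left(t \right)} = -94 + t$
$F{\left(u,r \right)} = 22 r$
$\sqrt{F{\left(145,-54 \right)} + 13780} - T{\left(90 \right)} = \sqrt{22 \left(-54\right) + 13780} - \left(-94 + 90\right) = \sqrt{-1188 + 13780} - -4 = \sqrt{12592} + 4 = 4 \sqrt{787} + 4 = 4 + 4 \sqrt{787}$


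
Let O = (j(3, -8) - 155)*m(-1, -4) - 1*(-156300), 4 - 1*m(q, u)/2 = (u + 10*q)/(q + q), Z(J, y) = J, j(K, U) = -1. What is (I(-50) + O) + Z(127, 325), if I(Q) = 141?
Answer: 157504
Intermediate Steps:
m(q, u) = 8 - (u + 10*q)/q (m(q, u) = 8 - 2*(u + 10*q)/(q + q) = 8 - 2*(u + 10*q)/(2*q) = 8 - 2*(u + 10*q)*1/(2*q) = 8 - (u + 10*q)/q)
O = 157236 (O = (-1 - 155)*(-2 - 1*(-4)/(-1)) - 1*(-156300) = -156*(-2 - 1*(-4)*(-1)) + 156300 = -156*(-2 - 4) + 156300 = -156*(-6) + 156300 = 936 + 156300 = 157236)
(I(-50) + O) + Z(127, 325) = (141 + 157236) + 127 = 157377 + 127 = 157504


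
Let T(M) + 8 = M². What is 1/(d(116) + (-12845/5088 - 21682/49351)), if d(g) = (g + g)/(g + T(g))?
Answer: -851472938208/2509125715397 ≈ -0.33935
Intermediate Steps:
T(M) = -8 + M²
d(g) = 2*g/(-8 + g + g²) (d(g) = (g + g)/(g + (-8 + g²)) = (2*g)/(-8 + g + g²) = 2*g/(-8 + g + g²))
1/(d(116) + (-12845/5088 - 21682/49351)) = 1/(2*116/(-8 + 116 + 116²) + (-12845/5088 - 21682/49351)) = 1/(2*116/(-8 + 116 + 13456) + (-12845*1/5088 - 21682*1/49351)) = 1/(2*116/13564 + (-12845/5088 - 21682/49351)) = 1/(2*116*(1/13564) - 744231611/251097888) = 1/(58/3391 - 744231611/251097888) = 1/(-2509125715397/851472938208) = -851472938208/2509125715397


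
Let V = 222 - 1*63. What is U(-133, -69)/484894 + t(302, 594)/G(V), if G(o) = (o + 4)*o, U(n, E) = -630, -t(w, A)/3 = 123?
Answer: -32542266/2094499633 ≈ -0.015537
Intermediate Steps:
t(w, A) = -369 (t(w, A) = -3*123 = -369)
V = 159 (V = 222 - 63 = 159)
G(o) = o*(4 + o) (G(o) = (4 + o)*o = o*(4 + o))
U(-133, -69)/484894 + t(302, 594)/G(V) = -630/484894 - 369*1/(159*(4 + 159)) = -630*1/484894 - 369/(159*163) = -315/242447 - 369/25917 = -315/242447 - 369*1/25917 = -315/242447 - 123/8639 = -32542266/2094499633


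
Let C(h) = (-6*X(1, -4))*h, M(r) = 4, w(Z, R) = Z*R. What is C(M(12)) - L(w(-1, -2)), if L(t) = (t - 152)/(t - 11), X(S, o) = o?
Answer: 238/3 ≈ 79.333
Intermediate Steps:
w(Z, R) = R*Z
L(t) = (-152 + t)/(-11 + t)
C(h) = 24*h (C(h) = (-6*(-4))*h = 24*h)
C(M(12)) - L(w(-1, -2)) = 24*4 - (-152 - 2*(-1))/(-11 - 2*(-1)) = 96 - (-152 + 2)/(-11 + 2) = 96 - (-150)/(-9) = 96 - (-1)*(-150)/9 = 96 - 1*50/3 = 96 - 50/3 = 238/3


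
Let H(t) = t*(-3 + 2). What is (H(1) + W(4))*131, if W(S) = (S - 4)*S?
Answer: -131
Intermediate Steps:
H(t) = -t (H(t) = t*(-1) = -t)
W(S) = S*(-4 + S) (W(S) = (-4 + S)*S = S*(-4 + S))
(H(1) + W(4))*131 = (-1*1 + 4*(-4 + 4))*131 = (-1 + 4*0)*131 = (-1 + 0)*131 = -1*131 = -131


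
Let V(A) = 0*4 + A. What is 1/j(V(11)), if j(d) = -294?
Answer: -1/294 ≈ -0.0034014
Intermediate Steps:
V(A) = A (V(A) = 0 + A = A)
1/j(V(11)) = 1/(-294) = -1/294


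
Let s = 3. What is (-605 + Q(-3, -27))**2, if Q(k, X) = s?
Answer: 362404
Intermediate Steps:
Q(k, X) = 3
(-605 + Q(-3, -27))**2 = (-605 + 3)**2 = (-602)**2 = 362404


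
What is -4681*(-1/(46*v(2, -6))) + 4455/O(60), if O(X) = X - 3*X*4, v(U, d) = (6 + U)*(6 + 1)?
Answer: -12707/2576 ≈ -4.9328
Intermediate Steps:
v(U, d) = 42 + 7*U (v(U, d) = (6 + U)*7 = 42 + 7*U)
O(X) = -11*X (O(X) = X - 12*X = -11*X)
-4681*(-1/(46*v(2, -6))) + 4455/O(60) = -4681*(-1/(46*(42 + 7*2))) + 4455/((-11*60)) = -4681*(-1/(46*(42 + 14))) + 4455/(-660) = -4681/((-46*56)) + 4455*(-1/660) = -4681/(-2576) - 27/4 = -4681*(-1/2576) - 27/4 = 4681/2576 - 27/4 = -12707/2576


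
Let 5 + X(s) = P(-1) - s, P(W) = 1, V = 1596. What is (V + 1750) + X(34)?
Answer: 3308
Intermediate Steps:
X(s) = -4 - s (X(s) = -5 + (1 - s) = -4 - s)
(V + 1750) + X(34) = (1596 + 1750) + (-4 - 1*34) = 3346 + (-4 - 34) = 3346 - 38 = 3308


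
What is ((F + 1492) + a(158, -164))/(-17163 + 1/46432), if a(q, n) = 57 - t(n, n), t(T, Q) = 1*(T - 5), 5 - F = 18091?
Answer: 759998976/796912415 ≈ 0.95368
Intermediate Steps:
F = -18086 (F = 5 - 1*18091 = 5 - 18091 = -18086)
t(T, Q) = -5 + T (t(T, Q) = 1*(-5 + T) = -5 + T)
a(q, n) = 62 - n (a(q, n) = 57 - (-5 + n) = 57 + (5 - n) = 62 - n)
((F + 1492) + a(158, -164))/(-17163 + 1/46432) = ((-18086 + 1492) + (62 - 1*(-164)))/(-17163 + 1/46432) = (-16594 + (62 + 164))/(-17163 + 1/46432) = (-16594 + 226)/(-796912415/46432) = -16368*(-46432/796912415) = 759998976/796912415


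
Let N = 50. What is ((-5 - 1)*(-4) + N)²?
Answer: 5476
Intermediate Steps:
((-5 - 1)*(-4) + N)² = ((-5 - 1)*(-4) + 50)² = (-6*(-4) + 50)² = (24 + 50)² = 74² = 5476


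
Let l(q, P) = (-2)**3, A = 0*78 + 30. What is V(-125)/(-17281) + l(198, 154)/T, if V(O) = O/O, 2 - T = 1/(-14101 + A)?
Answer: -1945315751/486339183 ≈ -3.9999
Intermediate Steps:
A = 30 (A = 0 + 30 = 30)
T = 28143/14071 (T = 2 - 1/(-14101 + 30) = 2 - 1/(-14071) = 2 - 1*(-1/14071) = 2 + 1/14071 = 28143/14071 ≈ 2.0001)
l(q, P) = -8
V(O) = 1
V(-125)/(-17281) + l(198, 154)/T = 1/(-17281) - 8/28143/14071 = 1*(-1/17281) - 8*14071/28143 = -1/17281 - 112568/28143 = -1945315751/486339183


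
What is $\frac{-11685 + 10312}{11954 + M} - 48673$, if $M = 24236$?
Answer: $- \frac{1761477243}{36190} \approx -48673.0$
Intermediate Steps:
$\frac{-11685 + 10312}{11954 + M} - 48673 = \frac{-11685 + 10312}{11954 + 24236} - 48673 = - \frac{1373}{36190} - 48673 = - \frac{1761477243}{36190}$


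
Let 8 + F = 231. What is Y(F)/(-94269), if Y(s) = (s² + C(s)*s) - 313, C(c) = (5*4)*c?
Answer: -1043996/94269 ≈ -11.075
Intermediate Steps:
F = 223 (F = -8 + 231 = 223)
C(c) = 20*c
Y(s) = -313 + 21*s² (Y(s) = (s² + (20*s)*s) - 313 = (s² + 20*s²) - 313 = 21*s² - 313 = -313 + 21*s²)
Y(F)/(-94269) = (-313 + 21*223²)/(-94269) = (-313 + 21*49729)*(-1/94269) = (-313 + 1044309)*(-1/94269) = 1043996*(-1/94269) = -1043996/94269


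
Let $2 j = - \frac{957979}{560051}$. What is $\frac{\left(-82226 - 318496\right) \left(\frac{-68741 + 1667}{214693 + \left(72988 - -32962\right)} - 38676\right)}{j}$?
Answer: $- \frac{618477512041284704872}{34129917833} \approx -1.8121 \cdot 10^{10}$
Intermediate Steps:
$j = - \frac{957979}{1120102}$ ($j = \frac{\left(-957979\right) \frac{1}{560051}}{2} = \frac{1}{2} \left(- \frac{957979}{560051}\right) = - \frac{957979}{1120102} \approx -0.85526$)
$\frac{\left(-82226 - 318496\right) \left(\frac{-68741 + 1667}{214693 + \left(72988 - -32962\right)} - 38676\right)}{j} = \frac{\left(-82226 - 318496\right) \left(\frac{-68741 + 1667}{214693 + \left(72988 - -32962\right)} - 38676\right)}{- \frac{957979}{1120102}} = - 400722 \left(- \frac{67074}{214693 + \left(72988 + 32962\right)} - 38676\right) \left(- \frac{1120102}{957979}\right) = - 400722 \left(- \frac{67074}{214693 + 105950} - 38676\right) \left(- \frac{1120102}{957979}\right) = - 400722 \left(- \frac{67074}{320643} - 38676\right) \left(- \frac{1120102}{957979}\right) = - 400722 \left(\left(-67074\right) \frac{1}{320643} - 38676\right) \left(- \frac{1120102}{957979}\right) = - 400722 \left(- \frac{22358}{106881} - 38676\right) \left(- \frac{1120102}{957979}\right) = \left(-400722\right) \left(- \frac{4133751914}{106881}\right) \left(- \frac{1120102}{957979}\right) = \frac{552161778160636}{35627} \left(- \frac{1120102}{957979}\right) = - \frac{618477512041284704872}{34129917833}$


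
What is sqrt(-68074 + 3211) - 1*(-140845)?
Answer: 140845 + 3*I*sqrt(7207) ≈ 1.4085e+5 + 254.68*I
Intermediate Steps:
sqrt(-68074 + 3211) - 1*(-140845) = sqrt(-64863) + 140845 = 3*I*sqrt(7207) + 140845 = 140845 + 3*I*sqrt(7207)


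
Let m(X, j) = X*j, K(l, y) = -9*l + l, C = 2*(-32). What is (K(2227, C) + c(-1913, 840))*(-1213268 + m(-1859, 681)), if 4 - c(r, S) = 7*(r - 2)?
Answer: 10926041529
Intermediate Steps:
c(r, S) = 18 - 7*r (c(r, S) = 4 - 7*(r - 2) = 4 - 7*(-2 + r) = 4 - (-14 + 7*r) = 4 + (14 - 7*r) = 18 - 7*r)
C = -64
K(l, y) = -8*l
(K(2227, C) + c(-1913, 840))*(-1213268 + m(-1859, 681)) = (-8*2227 + (18 - 7*(-1913)))*(-1213268 - 1859*681) = (-17816 + (18 + 13391))*(-1213268 - 1265979) = (-17816 + 13409)*(-2479247) = -4407*(-2479247) = 10926041529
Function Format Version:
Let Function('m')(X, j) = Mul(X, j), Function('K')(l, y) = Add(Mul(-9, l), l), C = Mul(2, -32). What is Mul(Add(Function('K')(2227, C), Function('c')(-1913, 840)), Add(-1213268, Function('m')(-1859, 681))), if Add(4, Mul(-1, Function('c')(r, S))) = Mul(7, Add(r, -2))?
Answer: 10926041529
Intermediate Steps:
Function('c')(r, S) = Add(18, Mul(-7, r)) (Function('c')(r, S) = Add(4, Mul(-1, Mul(7, Add(r, -2)))) = Add(4, Mul(-1, Mul(7, Add(-2, r)))) = Add(4, Mul(-1, Add(-14, Mul(7, r)))) = Add(4, Add(14, Mul(-7, r))) = Add(18, Mul(-7, r)))
C = -64
Function('K')(l, y) = Mul(-8, l)
Mul(Add(Function('K')(2227, C), Function('c')(-1913, 840)), Add(-1213268, Function('m')(-1859, 681))) = Mul(Add(Mul(-8, 2227), Add(18, Mul(-7, -1913))), Add(-1213268, Mul(-1859, 681))) = Mul(Add(-17816, Add(18, 13391)), Add(-1213268, -1265979)) = Mul(Add(-17816, 13409), -2479247) = Mul(-4407, -2479247) = 10926041529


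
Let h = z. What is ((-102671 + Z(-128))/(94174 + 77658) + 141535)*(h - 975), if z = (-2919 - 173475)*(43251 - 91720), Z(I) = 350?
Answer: 207928435434615937989/171832 ≈ 1.2101e+15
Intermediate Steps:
z = 8549640786 (z = -176394*(-48469) = 8549640786)
h = 8549640786
((-102671 + Z(-128))/(94174 + 77658) + 141535)*(h - 975) = ((-102671 + 350)/(94174 + 77658) + 141535)*(8549640786 - 975) = (-102321/171832 + 141535)*8549639811 = (24320139799/171832)*8549639811 = 207928435434615937989/171832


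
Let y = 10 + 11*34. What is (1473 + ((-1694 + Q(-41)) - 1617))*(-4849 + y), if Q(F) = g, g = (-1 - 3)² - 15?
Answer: 8202205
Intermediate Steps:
g = 1 (g = (-4)² - 15 = 16 - 15 = 1)
Q(F) = 1
y = 384 (y = 10 + 374 = 384)
(1473 + ((-1694 + Q(-41)) - 1617))*(-4849 + y) = (1473 + ((-1694 + 1) - 1617))*(-4849 + 384) = (1473 + (-1693 - 1617))*(-4465) = (1473 - 3310)*(-4465) = -1837*(-4465) = 8202205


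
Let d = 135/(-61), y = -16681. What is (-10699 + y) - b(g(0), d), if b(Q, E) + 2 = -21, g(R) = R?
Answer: -27357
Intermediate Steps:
d = -135/61 (d = 135*(-1/61) = -135/61 ≈ -2.2131)
b(Q, E) = -23 (b(Q, E) = -2 - 21 = -23)
(-10699 + y) - b(g(0), d) = (-10699 - 16681) - 1*(-23) = -27380 + 23 = -27357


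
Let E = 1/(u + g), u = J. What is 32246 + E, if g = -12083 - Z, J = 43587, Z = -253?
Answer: 1024036223/31757 ≈ 32246.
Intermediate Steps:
g = -11830 (g = -12083 - 1*(-253) = -12083 + 253 = -11830)
u = 43587
E = 1/31757 (E = 1/(43587 - 11830) = 1/31757 ≈ 3.1489e-5)
32246 + E = 32246 + 1/31757 = 1024036223/31757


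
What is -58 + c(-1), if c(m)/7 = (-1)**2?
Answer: -51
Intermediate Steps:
c(m) = 7 (c(m) = 7*(-1)**2 = 7*1 = 7)
-58 + c(-1) = -58 + 7 = -51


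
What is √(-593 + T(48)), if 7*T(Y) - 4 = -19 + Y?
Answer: I*√28826/7 ≈ 24.255*I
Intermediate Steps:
T(Y) = -15/7 + Y/7 (T(Y) = 4/7 + (-19 + Y)/7 = 4/7 + (-19/7 + Y/7) = -15/7 + Y/7)
√(-593 + T(48)) = √(-593 + (-15/7 + (⅐)*48)) = √(-593 + (-15/7 + 48/7)) = √(-593 + 33/7) = √(-4118/7) = I*√28826/7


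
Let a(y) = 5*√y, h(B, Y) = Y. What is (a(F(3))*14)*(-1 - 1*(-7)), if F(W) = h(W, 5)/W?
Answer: 140*√15 ≈ 542.22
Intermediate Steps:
F(W) = 5/W
(a(F(3))*14)*(-1 - 1*(-7)) = ((5*√(5/3))*14)*(-1 - 1*(-7)) = ((5*√(5*(⅓)))*14)*(-1 + 7) = ((5*√(5/3))*14)*6 = ((5*(√15/3))*14)*6 = ((5*√15/3)*14)*6 = (70*√15/3)*6 = 140*√15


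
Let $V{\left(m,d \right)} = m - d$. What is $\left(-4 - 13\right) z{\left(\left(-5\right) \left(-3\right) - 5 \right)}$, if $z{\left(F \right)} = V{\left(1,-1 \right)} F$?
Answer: $-340$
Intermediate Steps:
$z{\left(F \right)} = 2 F$ ($z{\left(F \right)} = \left(1 - -1\right) F = \left(1 + 1\right) F = 2 F$)
$\left(-4 - 13\right) z{\left(\left(-5\right) \left(-3\right) - 5 \right)} = \left(-4 - 13\right) 2 \left(\left(-5\right) \left(-3\right) - 5\right) = \left(-4 - 13\right) 2 \left(15 - 5\right) = - 17 \cdot 2 \cdot 10 = \left(-17\right) 20 = -340$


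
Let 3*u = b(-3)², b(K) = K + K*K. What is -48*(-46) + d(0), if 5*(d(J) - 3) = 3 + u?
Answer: 2214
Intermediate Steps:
b(K) = K + K²
u = 12 (u = (-3*(1 - 3))²/3 = (-3*(-2))²/3 = (⅓)*6² = (⅓)*36 = 12)
d(J) = 6 (d(J) = 3 + (3 + 12)/5 = 3 + (⅕)*15 = 3 + 3 = 6)
-48*(-46) + d(0) = -48*(-46) + 6 = 2208 + 6 = 2214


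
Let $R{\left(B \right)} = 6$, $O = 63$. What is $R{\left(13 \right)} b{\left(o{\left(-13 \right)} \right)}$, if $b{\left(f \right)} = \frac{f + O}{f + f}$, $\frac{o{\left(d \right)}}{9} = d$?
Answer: $\frac{18}{13} \approx 1.3846$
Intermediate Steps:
$o{\left(d \right)} = 9 d$
$b{\left(f \right)} = \frac{63 + f}{2 f}$ ($b{\left(f \right)} = \frac{f + 63}{f + f} = \frac{63 + f}{2 f}$)
$R{\left(13 \right)} b{\left(o{\left(-13 \right)} \right)} = 6 \frac{63 + 9 \left(-13\right)}{2 \cdot 9 \left(-13\right)} = 6 \frac{63 - 117}{2 \left(-117\right)} = 6 \cdot \frac{1}{2} \left(- \frac{1}{117}\right) \left(-54\right) = 6 \cdot \frac{3}{13} = \frac{18}{13}$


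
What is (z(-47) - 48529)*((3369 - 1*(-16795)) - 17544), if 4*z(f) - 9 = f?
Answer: -127170870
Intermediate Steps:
z(f) = 9/4 + f/4
(z(-47) - 48529)*((3369 - 1*(-16795)) - 17544) = ((9/4 + (1/4)*(-47)) - 48529)*((3369 - 1*(-16795)) - 17544) = ((9/4 - 47/4) - 48529)*((3369 + 16795) - 17544) = (-19/2 - 48529)*(20164 - 17544) = -97077/2*2620 = -127170870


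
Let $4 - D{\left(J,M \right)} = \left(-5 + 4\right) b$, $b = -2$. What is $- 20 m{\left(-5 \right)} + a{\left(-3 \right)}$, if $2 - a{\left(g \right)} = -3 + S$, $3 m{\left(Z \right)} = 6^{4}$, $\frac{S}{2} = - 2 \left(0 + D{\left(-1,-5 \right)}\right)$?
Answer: $-8627$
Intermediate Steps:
$D{\left(J,M \right)} = 2$ ($D{\left(J,M \right)} = 4 - \left(-5 + 4\right) \left(-2\right) = 4 - \left(-1\right) \left(-2\right) = 4 - 2 = 2$)
$S = -8$ ($S = 2 \left(- 2 \left(0 + 2\right)\right) = 2 \left(\left(-2\right) 2\right) = 2 \left(-4\right) = -8$)
$m{\left(Z \right)} = 432$ ($m{\left(Z \right)} = \frac{6^{4}}{3} = \frac{1}{3} \cdot 1296 = 432$)
$a{\left(g \right)} = 13$ ($a{\left(g \right)} = 2 - \left(-3 - 8\right) = 2 - -11 = 2 + 11 = 13$)
$- 20 m{\left(-5 \right)} + a{\left(-3 \right)} = \left(-20\right) 432 + 13 = -8640 + 13 = -8627$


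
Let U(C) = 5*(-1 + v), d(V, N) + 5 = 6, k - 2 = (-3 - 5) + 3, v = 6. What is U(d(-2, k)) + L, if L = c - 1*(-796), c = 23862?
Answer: 24683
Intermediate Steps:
k = -3 (k = 2 + ((-3 - 5) + 3) = 2 + (-8 + 3) = 2 - 5 = -3)
d(V, N) = 1 (d(V, N) = -5 + 6 = 1)
U(C) = 25 (U(C) = 5*(-1 + 6) = 5*5 = 25)
L = 24658 (L = 23862 - 1*(-796) = 23862 + 796 = 24658)
U(d(-2, k)) + L = 25 + 24658 = 24683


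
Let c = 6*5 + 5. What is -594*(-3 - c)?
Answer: 22572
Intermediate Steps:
c = 35 (c = 30 + 5 = 35)
-594*(-3 - c) = -594*(-3 - 1*35) = -594*(-3 - 35) = -594*(-38) = 22572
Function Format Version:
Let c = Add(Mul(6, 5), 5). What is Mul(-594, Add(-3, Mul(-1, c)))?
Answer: 22572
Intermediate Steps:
c = 35 (c = Add(30, 5) = 35)
Mul(-594, Add(-3, Mul(-1, c))) = Mul(-594, Add(-3, Mul(-1, 35))) = Mul(-594, Add(-3, -35)) = Mul(-594, -38) = 22572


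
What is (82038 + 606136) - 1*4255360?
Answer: -3567186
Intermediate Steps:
(82038 + 606136) - 1*4255360 = 688174 - 4255360 = -3567186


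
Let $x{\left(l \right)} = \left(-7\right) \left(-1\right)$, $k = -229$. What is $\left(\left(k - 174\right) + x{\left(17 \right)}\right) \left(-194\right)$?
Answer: $76824$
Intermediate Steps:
$x{\left(l \right)} = 7$
$\left(\left(k - 174\right) + x{\left(17 \right)}\right) \left(-194\right) = \left(\left(-229 - 174\right) + 7\right) \left(-194\right) = \left(-403 + 7\right) \left(-194\right) = \left(-396\right) \left(-194\right) = 76824$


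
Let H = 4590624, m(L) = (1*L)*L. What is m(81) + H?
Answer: 4597185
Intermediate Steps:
m(L) = L² (m(L) = L*L = L²)
m(81) + H = 81² + 4590624 = 6561 + 4590624 = 4597185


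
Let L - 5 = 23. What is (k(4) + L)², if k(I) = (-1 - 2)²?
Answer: 1369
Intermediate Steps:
k(I) = 9 (k(I) = (-3)² = 9)
L = 28 (L = 5 + 23 = 28)
(k(4) + L)² = (9 + 28)² = 37² = 1369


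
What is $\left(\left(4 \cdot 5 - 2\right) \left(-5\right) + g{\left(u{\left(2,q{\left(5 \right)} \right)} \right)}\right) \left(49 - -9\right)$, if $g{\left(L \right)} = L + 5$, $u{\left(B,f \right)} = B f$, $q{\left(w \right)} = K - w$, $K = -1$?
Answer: $-5626$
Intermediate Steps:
$q{\left(w \right)} = -1 - w$
$g{\left(L \right)} = 5 + L$
$\left(\left(4 \cdot 5 - 2\right) \left(-5\right) + g{\left(u{\left(2,q{\left(5 \right)} \right)} \right)}\right) \left(49 - -9\right) = \left(\left(4 \cdot 5 - 2\right) \left(-5\right) + \left(5 + 2 \left(-1 - 5\right)\right)\right) \left(49 - -9\right) = \left(\left(20 - 2\right) \left(-5\right) + \left(5 + 2 \left(-1 - 5\right)\right)\right) \left(49 + 9\right) = \left(18 \left(-5\right) + \left(5 + 2 \left(-6\right)\right)\right) 58 = \left(-90 + \left(5 - 12\right)\right) 58 = \left(-90 - 7\right) 58 = \left(-97\right) 58 = -5626$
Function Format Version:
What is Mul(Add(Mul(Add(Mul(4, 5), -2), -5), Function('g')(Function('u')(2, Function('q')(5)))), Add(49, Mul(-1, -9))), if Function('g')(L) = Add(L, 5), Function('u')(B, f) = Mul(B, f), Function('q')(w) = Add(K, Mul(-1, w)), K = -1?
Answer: -5626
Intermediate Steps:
Function('q')(w) = Add(-1, Mul(-1, w))
Function('g')(L) = Add(5, L)
Mul(Add(Mul(Add(Mul(4, 5), -2), -5), Function('g')(Function('u')(2, Function('q')(5)))), Add(49, Mul(-1, -9))) = Mul(Add(Mul(Add(Mul(4, 5), -2), -5), Add(5, Mul(2, Add(-1, Mul(-1, 5))))), Add(49, Mul(-1, -9))) = Mul(Add(Mul(Add(20, -2), -5), Add(5, Mul(2, Add(-1, -5)))), Add(49, 9)) = Mul(Add(Mul(18, -5), Add(5, Mul(2, -6))), 58) = Mul(Add(-90, Add(5, -12)), 58) = Mul(Add(-90, -7), 58) = Mul(-97, 58) = -5626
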